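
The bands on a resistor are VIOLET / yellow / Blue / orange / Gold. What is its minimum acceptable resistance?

708700 Ω

Violet → 7 (first significant figure)
Yellow → 4 (second significant figure)
Blue → 6 (third significant figure)
Orange → ×10^3 multiplier
Gold → ±5% tolerance
746 × 1000 = 746000 Ω
Minimum = 746000 × (1 − 5/100) = 708700 Ω.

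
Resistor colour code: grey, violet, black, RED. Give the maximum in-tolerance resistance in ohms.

Grey → 8 (first significant figure)
Violet → 7 (second significant figure)
Black → ×1 multiplier
Red → ±2% tolerance
87 × 1 = 87 Ω
Maximum = 87 × (1 + 2/100) = 88.74 Ω.

88.74 Ω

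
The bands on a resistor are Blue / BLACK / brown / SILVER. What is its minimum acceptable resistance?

540 Ω

Blue → 6 (first significant figure)
Black → 0 (second significant figure)
Brown → ×10 multiplier
Silver → ±10% tolerance
60 × 10 = 600 Ω
Minimum = 600 × (1 − 10/100) = 540 Ω.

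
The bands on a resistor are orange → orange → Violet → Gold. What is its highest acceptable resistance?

346500000 Ω

Orange → 3 (first significant figure)
Orange → 3 (second significant figure)
Violet → ×10^7 multiplier
Gold → ±5% tolerance
33 × 10000000 = 330000000 Ω
Highest = 330000000 × (1 + 5/100) = 346500000 Ω.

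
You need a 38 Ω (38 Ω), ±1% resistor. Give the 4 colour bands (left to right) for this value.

orange, grey, black, brown

38 Ω = 38 × 10^0.
3 → orange
8 → grey
Multiplier 10^0 → black.
±1% tolerance → brown.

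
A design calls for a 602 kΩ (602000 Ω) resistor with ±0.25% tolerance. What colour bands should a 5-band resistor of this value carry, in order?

blue, black, red, orange, blue

602000 Ω = 602 × 10^3.
6 → blue
0 → black
2 → red
Multiplier 10^3 → orange.
±0.25% tolerance → blue.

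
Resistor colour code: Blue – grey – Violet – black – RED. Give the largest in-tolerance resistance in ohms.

Blue → 6 (first significant figure)
Grey → 8 (second significant figure)
Violet → 7 (third significant figure)
Black → ×1 multiplier
Red → ±2% tolerance
687 × 1 = 687 Ω
Largest = 687 × (1 + 2/100) = 700.74 Ω.

700.74 Ω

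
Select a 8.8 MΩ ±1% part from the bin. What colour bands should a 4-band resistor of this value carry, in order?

8800000 Ω = 88 × 10^5.
8 → grey
8 → grey
Multiplier 10^5 → green.
±1% tolerance → brown.

grey, grey, green, brown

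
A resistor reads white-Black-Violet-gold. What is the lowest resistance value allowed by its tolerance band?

855000000 Ω

White → 9 (first significant figure)
Black → 0 (second significant figure)
Violet → ×10^7 multiplier
Gold → ±5% tolerance
90 × 10000000 = 900000000 Ω
Lowest = 900000000 × (1 − 5/100) = 855000000 Ω.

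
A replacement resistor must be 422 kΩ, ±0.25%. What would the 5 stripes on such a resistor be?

422000 Ω = 422 × 10^3.
4 → yellow
2 → red
2 → red
Multiplier 10^3 → orange.
±0.25% tolerance → blue.

yellow, red, red, orange, blue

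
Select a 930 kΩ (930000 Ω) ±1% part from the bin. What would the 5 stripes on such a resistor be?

white, orange, black, orange, brown

930000 Ω = 930 × 10^3.
9 → white
3 → orange
0 → black
Multiplier 10^3 → orange.
±1% tolerance → brown.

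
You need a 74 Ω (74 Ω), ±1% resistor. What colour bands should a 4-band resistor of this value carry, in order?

violet, yellow, black, brown

74 Ω = 74 × 10^0.
7 → violet
4 → yellow
Multiplier 10^0 → black.
±1% tolerance → brown.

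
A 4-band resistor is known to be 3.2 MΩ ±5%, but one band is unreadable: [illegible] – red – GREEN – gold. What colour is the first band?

orange

3200000 Ω = 32 × 10^5.
The first band gives digit 3 of the significand, and 3 is orange.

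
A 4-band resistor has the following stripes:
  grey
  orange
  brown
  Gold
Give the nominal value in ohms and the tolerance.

Grey → 8 (first significant figure)
Orange → 3 (second significant figure)
Brown → ×10 multiplier
Gold → ±5% tolerance
83 × 10 = 830 Ω

830 Ω ±5%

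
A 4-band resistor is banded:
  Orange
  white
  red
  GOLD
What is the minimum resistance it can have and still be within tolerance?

Orange → 3 (first significant figure)
White → 9 (second significant figure)
Red → ×10^2 multiplier
Gold → ±5% tolerance
39 × 100 = 3900 Ω
Minimum = 3900 × (1 − 5/100) = 3705 Ω.

3705 Ω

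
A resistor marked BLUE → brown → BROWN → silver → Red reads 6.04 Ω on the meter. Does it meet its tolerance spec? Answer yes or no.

Blue → 6 (first significant figure)
Brown → 1 (second significant figure)
Brown → 1 (third significant figure)
Silver → ×0.01 multiplier
Red → ±2% tolerance
611 × 0.01 = 6.11 Ω
Allowed range: 5.9878 Ω to 6.2322 Ω.
6.04 Ω lies inside that range.

yes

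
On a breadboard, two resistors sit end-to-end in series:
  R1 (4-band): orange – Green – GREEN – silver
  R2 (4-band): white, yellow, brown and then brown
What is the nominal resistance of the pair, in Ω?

3500940 Ω

R1: orange, green → 35; green ×10^5 → 3500000 Ω.
R2: white, yellow → 94; brown ×10 → 940 Ω.
Series: 3500000 + 940 = 3500940 Ω.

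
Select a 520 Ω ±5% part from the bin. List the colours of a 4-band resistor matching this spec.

520 Ω = 52 × 10^1.
5 → green
2 → red
Multiplier 10^1 → brown.
±5% tolerance → gold.

green, red, brown, gold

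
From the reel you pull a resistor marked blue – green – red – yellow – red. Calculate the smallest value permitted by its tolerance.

Blue → 6 (first significant figure)
Green → 5 (second significant figure)
Red → 2 (third significant figure)
Yellow → ×10^4 multiplier
Red → ±2% tolerance
652 × 10000 = 6520000 Ω
Smallest = 6520000 × (1 − 2/100) = 6389600 Ω.

6389600 Ω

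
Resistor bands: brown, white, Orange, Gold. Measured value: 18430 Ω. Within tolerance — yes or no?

Brown → 1 (first significant figure)
White → 9 (second significant figure)
Orange → ×10^3 multiplier
Gold → ±5% tolerance
19 × 1000 = 19000 Ω
Allowed range: 18050 Ω to 19950 Ω.
18430 Ω lies inside that range.

yes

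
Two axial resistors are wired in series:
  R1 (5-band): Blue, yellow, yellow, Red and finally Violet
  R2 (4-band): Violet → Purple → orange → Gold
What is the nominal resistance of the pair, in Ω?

R1: blue, yellow, yellow → 644; red ×10^2 → 64400 Ω.
R2: violet, violet → 77; orange ×10^3 → 77000 Ω.
Series: 64400 + 77000 = 141400 Ω.

141400 Ω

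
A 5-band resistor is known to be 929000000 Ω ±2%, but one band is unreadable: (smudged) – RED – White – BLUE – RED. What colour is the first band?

white

929000000 Ω = 929 × 10^6.
The first band gives digit 9 of the significand, and 9 is white.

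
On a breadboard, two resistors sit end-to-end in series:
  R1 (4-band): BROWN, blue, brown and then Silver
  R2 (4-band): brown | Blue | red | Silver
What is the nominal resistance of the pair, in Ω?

1760 Ω

R1: brown, blue → 16; brown ×10 → 160 Ω.
R2: brown, blue → 16; red ×10^2 → 1600 Ω.
Series: 160 + 1600 = 1760 Ω.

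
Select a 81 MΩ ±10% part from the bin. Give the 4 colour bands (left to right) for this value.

81000000 Ω = 81 × 10^6.
8 → grey
1 → brown
Multiplier 10^6 → blue.
±10% tolerance → silver.

grey, brown, blue, silver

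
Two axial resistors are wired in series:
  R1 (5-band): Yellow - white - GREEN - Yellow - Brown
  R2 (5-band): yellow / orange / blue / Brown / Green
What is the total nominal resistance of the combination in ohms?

R1: yellow, white, green → 495; yellow ×10^4 → 4950000 Ω.
R2: yellow, orange, blue → 436; brown ×10 → 4360 Ω.
Series: 4950000 + 4360 = 4954360 Ω.

4954360 Ω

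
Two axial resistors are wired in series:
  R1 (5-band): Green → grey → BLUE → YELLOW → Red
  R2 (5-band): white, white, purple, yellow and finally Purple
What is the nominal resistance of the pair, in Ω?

15830000 Ω

R1: green, grey, blue → 586; yellow ×10^4 → 5860000 Ω.
R2: white, white, violet → 997; yellow ×10^4 → 9970000 Ω.
Series: 5860000 + 9970000 = 15830000 Ω.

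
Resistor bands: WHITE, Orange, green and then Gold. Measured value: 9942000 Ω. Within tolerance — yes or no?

White → 9 (first significant figure)
Orange → 3 (second significant figure)
Green → ×10^5 multiplier
Gold → ±5% tolerance
93 × 100000 = 9300000 Ω
Allowed range: 8835000 Ω to 9765000 Ω.
9942000 Ω lies outside that range.

no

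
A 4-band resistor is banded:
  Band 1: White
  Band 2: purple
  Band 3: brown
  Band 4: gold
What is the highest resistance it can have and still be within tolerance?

1018.5 Ω

White → 9 (first significant figure)
Violet → 7 (second significant figure)
Brown → ×10 multiplier
Gold → ±5% tolerance
97 × 10 = 970 Ω
Highest = 970 × (1 + 5/100) = 1018.5 Ω.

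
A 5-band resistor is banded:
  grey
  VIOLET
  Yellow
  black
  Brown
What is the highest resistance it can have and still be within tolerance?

882.74 Ω

Grey → 8 (first significant figure)
Violet → 7 (second significant figure)
Yellow → 4 (third significant figure)
Black → ×1 multiplier
Brown → ±1% tolerance
874 × 1 = 874 Ω
Highest = 874 × (1 + 1/100) = 882.74 Ω.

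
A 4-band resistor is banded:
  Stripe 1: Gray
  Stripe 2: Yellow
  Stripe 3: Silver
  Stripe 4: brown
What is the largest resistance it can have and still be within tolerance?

0.8484 Ω

Grey → 8 (first significant figure)
Yellow → 4 (second significant figure)
Silver → ×0.01 multiplier
Brown → ±1% tolerance
84 × 0.01 = 0.84 Ω
Largest = 0.84 × (1 + 1/100) = 0.8484 Ω.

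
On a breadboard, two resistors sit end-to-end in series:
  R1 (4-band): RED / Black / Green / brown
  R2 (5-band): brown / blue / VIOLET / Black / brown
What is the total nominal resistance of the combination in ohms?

2000167 Ω

R1: red, black → 20; green ×10^5 → 2000000 Ω.
R2: brown, blue, violet → 167; black ×1 → 167 Ω.
Series: 2000000 + 167 = 2000167 Ω.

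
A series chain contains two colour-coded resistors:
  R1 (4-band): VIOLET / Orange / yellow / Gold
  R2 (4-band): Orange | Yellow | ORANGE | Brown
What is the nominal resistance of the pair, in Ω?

R1: violet, orange → 73; yellow ×10^4 → 730000 Ω.
R2: orange, yellow → 34; orange ×10^3 → 34000 Ω.
Series: 730000 + 34000 = 764000 Ω.

764000 Ω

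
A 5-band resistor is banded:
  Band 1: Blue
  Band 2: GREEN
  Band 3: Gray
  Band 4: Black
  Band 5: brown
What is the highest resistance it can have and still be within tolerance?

664.58 Ω

Blue → 6 (first significant figure)
Green → 5 (second significant figure)
Grey → 8 (third significant figure)
Black → ×1 multiplier
Brown → ±1% tolerance
658 × 1 = 658 Ω
Highest = 658 × (1 + 1/100) = 664.58 Ω.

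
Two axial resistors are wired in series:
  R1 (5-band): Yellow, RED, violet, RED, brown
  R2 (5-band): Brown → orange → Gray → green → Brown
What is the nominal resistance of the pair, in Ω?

13842700 Ω

R1: yellow, red, violet → 427; red ×10^2 → 42700 Ω.
R2: brown, orange, grey → 138; green ×10^5 → 13800000 Ω.
Series: 42700 + 13800000 = 13842700 Ω.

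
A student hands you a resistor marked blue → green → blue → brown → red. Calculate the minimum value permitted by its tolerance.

6428.8 Ω

Blue → 6 (first significant figure)
Green → 5 (second significant figure)
Blue → 6 (third significant figure)
Brown → ×10 multiplier
Red → ±2% tolerance
656 × 10 = 6560 Ω
Minimum = 6560 × (1 − 2/100) = 6428.8 Ω.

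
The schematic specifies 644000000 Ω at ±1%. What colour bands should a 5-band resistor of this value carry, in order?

blue, yellow, yellow, blue, brown

644000000 Ω = 644 × 10^6.
6 → blue
4 → yellow
4 → yellow
Multiplier 10^6 → blue.
±1% tolerance → brown.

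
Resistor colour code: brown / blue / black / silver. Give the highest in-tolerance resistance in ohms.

Brown → 1 (first significant figure)
Blue → 6 (second significant figure)
Black → ×1 multiplier
Silver → ±10% tolerance
16 × 1 = 16 Ω
Highest = 16 × (1 + 10/100) = 17.6 Ω.

17.6 Ω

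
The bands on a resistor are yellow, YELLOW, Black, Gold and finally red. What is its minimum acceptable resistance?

Yellow → 4 (first significant figure)
Yellow → 4 (second significant figure)
Black → 0 (third significant figure)
Gold → ×0.1 multiplier
Red → ±2% tolerance
440 × 0.1 = 44 Ω
Minimum = 44 × (1 − 2/100) = 43.12 Ω.

43.12 Ω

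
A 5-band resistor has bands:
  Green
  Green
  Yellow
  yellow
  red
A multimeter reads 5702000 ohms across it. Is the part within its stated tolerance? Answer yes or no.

no

Green → 5 (first significant figure)
Green → 5 (second significant figure)
Yellow → 4 (third significant figure)
Yellow → ×10^4 multiplier
Red → ±2% tolerance
554 × 10000 = 5540000 Ω
Allowed range: 5429200 Ω to 5650800 Ω.
5702000 ohms lies outside that range.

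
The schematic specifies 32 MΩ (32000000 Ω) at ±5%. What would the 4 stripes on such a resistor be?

32000000 Ω = 32 × 10^6.
3 → orange
2 → red
Multiplier 10^6 → blue.
±5% tolerance → gold.

orange, red, blue, gold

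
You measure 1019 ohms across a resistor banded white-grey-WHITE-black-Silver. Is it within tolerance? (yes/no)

yes

White → 9 (first significant figure)
Grey → 8 (second significant figure)
White → 9 (third significant figure)
Black → ×1 multiplier
Silver → ±10% tolerance
989 × 1 = 989 Ω
Allowed range: 890.1 Ω to 1087.9 Ω.
1019 ohms lies inside that range.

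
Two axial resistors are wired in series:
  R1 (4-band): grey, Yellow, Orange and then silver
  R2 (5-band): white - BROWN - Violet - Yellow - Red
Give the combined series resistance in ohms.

9254000 Ω

R1: grey, yellow → 84; orange ×10^3 → 84000 Ω.
R2: white, brown, violet → 917; yellow ×10^4 → 9170000 Ω.
Series: 84000 + 9170000 = 9254000 Ω.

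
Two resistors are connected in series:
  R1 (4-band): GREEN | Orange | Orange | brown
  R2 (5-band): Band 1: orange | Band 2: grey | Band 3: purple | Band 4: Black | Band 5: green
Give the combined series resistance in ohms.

R1: green, orange → 53; orange ×10^3 → 53000 Ω.
R2: orange, grey, violet → 387; black ×1 → 387 Ω.
Series: 53000 + 387 = 53387 Ω.

53387 Ω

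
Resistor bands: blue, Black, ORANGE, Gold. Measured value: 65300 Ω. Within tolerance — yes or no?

no

Blue → 6 (first significant figure)
Black → 0 (second significant figure)
Orange → ×10^3 multiplier
Gold → ±5% tolerance
60 × 1000 = 60000 Ω
Allowed range: 57000 Ω to 63000 Ω.
65300 Ω lies outside that range.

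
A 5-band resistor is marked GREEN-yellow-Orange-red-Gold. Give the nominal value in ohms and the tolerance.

Green → 5 (first significant figure)
Yellow → 4 (second significant figure)
Orange → 3 (third significant figure)
Red → ×10^2 multiplier
Gold → ±5% tolerance
543 × 100 = 54300 Ω

54300 Ω ±5%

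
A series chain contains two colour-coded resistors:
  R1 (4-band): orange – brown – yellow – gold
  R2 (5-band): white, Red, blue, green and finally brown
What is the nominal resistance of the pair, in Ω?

92910000 Ω

R1: orange, brown → 31; yellow ×10^4 → 310000 Ω.
R2: white, red, blue → 926; green ×10^5 → 92600000 Ω.
Series: 310000 + 92600000 = 92910000 Ω.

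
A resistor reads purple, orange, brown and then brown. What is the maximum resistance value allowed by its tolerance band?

Violet → 7 (first significant figure)
Orange → 3 (second significant figure)
Brown → ×10 multiplier
Brown → ±1% tolerance
73 × 10 = 730 Ω
Maximum = 730 × (1 + 1/100) = 737.3 Ω.

737.3 Ω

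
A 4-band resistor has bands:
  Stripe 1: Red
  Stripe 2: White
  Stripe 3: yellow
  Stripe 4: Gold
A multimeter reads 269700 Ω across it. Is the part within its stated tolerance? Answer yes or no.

no

Red → 2 (first significant figure)
White → 9 (second significant figure)
Yellow → ×10^4 multiplier
Gold → ±5% tolerance
29 × 10000 = 290000 Ω
Allowed range: 275500 Ω to 304500 Ω.
269700 Ω lies outside that range.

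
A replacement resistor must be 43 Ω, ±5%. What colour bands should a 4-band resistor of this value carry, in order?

43 Ω = 43 × 10^0.
4 → yellow
3 → orange
Multiplier 10^0 → black.
±5% tolerance → gold.

yellow, orange, black, gold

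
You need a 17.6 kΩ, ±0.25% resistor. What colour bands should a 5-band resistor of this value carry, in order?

brown, violet, blue, red, blue

17600 Ω = 176 × 10^2.
1 → brown
7 → violet
6 → blue
Multiplier 10^2 → red.
±0.25% tolerance → blue.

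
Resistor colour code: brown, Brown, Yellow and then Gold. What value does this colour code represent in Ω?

110000 Ω

Brown → 1 (first significant figure)
Brown → 1 (second significant figure)
Yellow → ×10^4 multiplier
11 × 10000 = 110000 Ω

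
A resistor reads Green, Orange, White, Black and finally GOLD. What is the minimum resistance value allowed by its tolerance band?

512.05 Ω

Green → 5 (first significant figure)
Orange → 3 (second significant figure)
White → 9 (third significant figure)
Black → ×1 multiplier
Gold → ±5% tolerance
539 × 1 = 539 Ω
Minimum = 539 × (1 − 5/100) = 512.05 Ω.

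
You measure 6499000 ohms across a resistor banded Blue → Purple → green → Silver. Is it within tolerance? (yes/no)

yes

Blue → 6 (first significant figure)
Violet → 7 (second significant figure)
Green → ×10^5 multiplier
Silver → ±10% tolerance
67 × 100000 = 6700000 Ω
Allowed range: 6030000 Ω to 7370000 Ω.
6499000 ohms lies inside that range.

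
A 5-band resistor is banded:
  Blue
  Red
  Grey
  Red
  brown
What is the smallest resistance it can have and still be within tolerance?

Blue → 6 (first significant figure)
Red → 2 (second significant figure)
Grey → 8 (third significant figure)
Red → ×10^2 multiplier
Brown → ±1% tolerance
628 × 100 = 62800 Ω
Smallest = 62800 × (1 − 1/100) = 62172 Ω.

62172 Ω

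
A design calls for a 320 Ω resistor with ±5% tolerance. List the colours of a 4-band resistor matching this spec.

320 Ω = 32 × 10^1.
3 → orange
2 → red
Multiplier 10^1 → brown.
±5% tolerance → gold.

orange, red, brown, gold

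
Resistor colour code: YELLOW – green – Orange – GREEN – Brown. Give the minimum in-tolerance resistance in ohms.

44847000 Ω

Yellow → 4 (first significant figure)
Green → 5 (second significant figure)
Orange → 3 (third significant figure)
Green → ×10^5 multiplier
Brown → ±1% tolerance
453 × 100000 = 45300000 Ω
Minimum = 45300000 × (1 − 1/100) = 44847000 Ω.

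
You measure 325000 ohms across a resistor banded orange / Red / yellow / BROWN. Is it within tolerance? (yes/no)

no

Orange → 3 (first significant figure)
Red → 2 (second significant figure)
Yellow → ×10^4 multiplier
Brown → ±1% tolerance
32 × 10000 = 320000 Ω
Allowed range: 316800 Ω to 323200 Ω.
325000 ohms lies outside that range.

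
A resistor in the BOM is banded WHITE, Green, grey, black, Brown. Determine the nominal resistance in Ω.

White → 9 (first significant figure)
Green → 5 (second significant figure)
Grey → 8 (third significant figure)
Black → ×1 multiplier
958 × 1 = 958 Ω

958 Ω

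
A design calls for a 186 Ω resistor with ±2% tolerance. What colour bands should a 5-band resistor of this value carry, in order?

186 Ω = 186 × 10^0.
1 → brown
8 → grey
6 → blue
Multiplier 10^0 → black.
±2% tolerance → red.

brown, grey, blue, black, red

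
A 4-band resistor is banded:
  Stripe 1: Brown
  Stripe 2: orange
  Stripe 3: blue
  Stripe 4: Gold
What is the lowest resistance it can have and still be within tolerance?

12350000 Ω

Brown → 1 (first significant figure)
Orange → 3 (second significant figure)
Blue → ×10^6 multiplier
Gold → ±5% tolerance
13 × 1000000 = 13000000 Ω
Lowest = 13000000 × (1 − 5/100) = 12350000 Ω.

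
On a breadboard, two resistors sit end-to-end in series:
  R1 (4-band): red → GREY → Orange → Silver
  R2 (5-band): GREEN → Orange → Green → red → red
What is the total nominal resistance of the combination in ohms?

81500 Ω

R1: red, grey → 28; orange ×10^3 → 28000 Ω.
R2: green, orange, green → 535; red ×10^2 → 53500 Ω.
Series: 28000 + 53500 = 81500 Ω.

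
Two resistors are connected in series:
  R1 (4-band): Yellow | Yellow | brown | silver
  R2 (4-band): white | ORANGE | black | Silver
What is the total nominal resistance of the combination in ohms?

533 Ω

R1: yellow, yellow → 44; brown ×10 → 440 Ω.
R2: white, orange → 93; black ×1 → 93 Ω.
Series: 440 + 93 = 533 Ω.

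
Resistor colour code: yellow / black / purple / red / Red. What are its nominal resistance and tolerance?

40700 Ω ±2%

Yellow → 4 (first significant figure)
Black → 0 (second significant figure)
Violet → 7 (third significant figure)
Red → ×10^2 multiplier
Red → ±2% tolerance
407 × 100 = 40700 Ω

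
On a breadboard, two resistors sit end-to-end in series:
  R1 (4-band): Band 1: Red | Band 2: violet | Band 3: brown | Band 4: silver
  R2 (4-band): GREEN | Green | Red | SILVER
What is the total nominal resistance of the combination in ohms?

R1: red, violet → 27; brown ×10 → 270 Ω.
R2: green, green → 55; red ×10^2 → 5500 Ω.
Series: 270 + 5500 = 5770 Ω.

5770 Ω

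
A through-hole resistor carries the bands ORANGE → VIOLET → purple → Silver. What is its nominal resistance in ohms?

370000000 Ω

Orange → 3 (first significant figure)
Violet → 7 (second significant figure)
Violet → ×10^7 multiplier
37 × 10000000 = 370000000 Ω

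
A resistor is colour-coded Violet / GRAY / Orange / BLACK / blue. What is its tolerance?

The last band, blue, is the tolerance band.
Blue corresponds to ±0.25%.

±0.25%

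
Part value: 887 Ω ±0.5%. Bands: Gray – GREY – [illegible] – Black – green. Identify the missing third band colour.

887 Ω = 887 × 10^0.
The third band gives digit 7 of the significand, and 7 is violet.

violet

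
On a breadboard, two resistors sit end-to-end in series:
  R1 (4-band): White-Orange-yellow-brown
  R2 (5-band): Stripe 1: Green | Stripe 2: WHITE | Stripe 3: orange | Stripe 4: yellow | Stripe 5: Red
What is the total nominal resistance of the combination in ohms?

6860000 Ω

R1: white, orange → 93; yellow ×10^4 → 930000 Ω.
R2: green, white, orange → 593; yellow ×10^4 → 5930000 Ω.
Series: 930000 + 5930000 = 6860000 Ω.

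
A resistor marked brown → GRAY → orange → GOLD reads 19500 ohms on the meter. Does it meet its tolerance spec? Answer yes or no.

Brown → 1 (first significant figure)
Grey → 8 (second significant figure)
Orange → ×10^3 multiplier
Gold → ±5% tolerance
18 × 1000 = 18000 Ω
Allowed range: 17100 Ω to 18900 Ω.
19500 ohms lies outside that range.

no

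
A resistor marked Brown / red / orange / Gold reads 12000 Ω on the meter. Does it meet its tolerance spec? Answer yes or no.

yes

Brown → 1 (first significant figure)
Red → 2 (second significant figure)
Orange → ×10^3 multiplier
Gold → ±5% tolerance
12 × 1000 = 12000 Ω
Allowed range: 11400 Ω to 12600 Ω.
12000 Ω lies inside that range.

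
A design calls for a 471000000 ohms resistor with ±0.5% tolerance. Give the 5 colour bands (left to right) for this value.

471000000 Ω = 471 × 10^6.
4 → yellow
7 → violet
1 → brown
Multiplier 10^6 → blue.
±0.5% tolerance → green.

yellow, violet, brown, blue, green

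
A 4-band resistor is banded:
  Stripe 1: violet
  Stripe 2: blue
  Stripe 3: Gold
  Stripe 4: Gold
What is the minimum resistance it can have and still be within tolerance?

Violet → 7 (first significant figure)
Blue → 6 (second significant figure)
Gold → ×0.1 multiplier
Gold → ±5% tolerance
76 × 0.1 = 7.6 Ω
Minimum = 7.6 × (1 − 5/100) = 7.22 Ω.

7.22 Ω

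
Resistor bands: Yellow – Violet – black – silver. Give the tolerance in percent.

The last band, silver, is the tolerance band.
Silver corresponds to ±10%.

±10%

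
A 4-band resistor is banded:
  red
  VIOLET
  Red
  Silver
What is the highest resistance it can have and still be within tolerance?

Red → 2 (first significant figure)
Violet → 7 (second significant figure)
Red → ×10^2 multiplier
Silver → ±10% tolerance
27 × 100 = 2700 Ω
Highest = 2700 × (1 + 10/100) = 2970 Ω.

2970 Ω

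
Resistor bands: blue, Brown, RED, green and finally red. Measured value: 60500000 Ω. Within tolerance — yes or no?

yes

Blue → 6 (first significant figure)
Brown → 1 (second significant figure)
Red → 2 (third significant figure)
Green → ×10^5 multiplier
Red → ±2% tolerance
612 × 100000 = 61200000 Ω
Allowed range: 59976000 Ω to 62424000 Ω.
60500000 Ω lies inside that range.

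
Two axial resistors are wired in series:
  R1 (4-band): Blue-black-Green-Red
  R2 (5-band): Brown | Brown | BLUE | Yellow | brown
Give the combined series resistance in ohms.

R1: blue, black → 60; green ×10^5 → 6000000 Ω.
R2: brown, brown, blue → 116; yellow ×10^4 → 1160000 Ω.
Series: 6000000 + 1160000 = 7160000 Ω.

7160000 Ω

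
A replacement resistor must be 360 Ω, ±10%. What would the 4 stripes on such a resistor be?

orange, blue, brown, silver

360 Ω = 36 × 10^1.
3 → orange
6 → blue
Multiplier 10^1 → brown.
±10% tolerance → silver.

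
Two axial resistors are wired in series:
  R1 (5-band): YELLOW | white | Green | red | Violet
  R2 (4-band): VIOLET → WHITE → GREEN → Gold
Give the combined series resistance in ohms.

7949500 Ω

R1: yellow, white, green → 495; red ×10^2 → 49500 Ω.
R2: violet, white → 79; green ×10^5 → 7900000 Ω.
Series: 49500 + 7900000 = 7949500 Ω.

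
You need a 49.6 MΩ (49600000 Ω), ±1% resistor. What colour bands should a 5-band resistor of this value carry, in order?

49600000 Ω = 496 × 10^5.
4 → yellow
9 → white
6 → blue
Multiplier 10^5 → green.
±1% tolerance → brown.

yellow, white, blue, green, brown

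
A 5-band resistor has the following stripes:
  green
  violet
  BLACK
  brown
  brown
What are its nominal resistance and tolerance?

5700 Ω ±1%

Green → 5 (first significant figure)
Violet → 7 (second significant figure)
Black → 0 (third significant figure)
Brown → ×10 multiplier
Brown → ±1% tolerance
570 × 10 = 5700 Ω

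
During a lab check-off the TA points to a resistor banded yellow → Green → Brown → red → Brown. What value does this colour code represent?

45100 Ω

Yellow → 4 (first significant figure)
Green → 5 (second significant figure)
Brown → 1 (third significant figure)
Red → ×10^2 multiplier
451 × 100 = 45100 Ω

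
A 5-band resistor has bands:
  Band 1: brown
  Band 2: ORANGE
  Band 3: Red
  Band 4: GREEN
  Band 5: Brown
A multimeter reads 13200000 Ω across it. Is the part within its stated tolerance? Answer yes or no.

Brown → 1 (first significant figure)
Orange → 3 (second significant figure)
Red → 2 (third significant figure)
Green → ×10^5 multiplier
Brown → ±1% tolerance
132 × 100000 = 13200000 Ω
Allowed range: 13068000 Ω to 13332000 Ω.
13200000 Ω lies inside that range.

yes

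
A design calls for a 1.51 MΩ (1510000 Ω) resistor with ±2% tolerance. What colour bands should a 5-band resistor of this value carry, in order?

brown, green, brown, yellow, red

1510000 Ω = 151 × 10^4.
1 → brown
5 → green
1 → brown
Multiplier 10^4 → yellow.
±2% tolerance → red.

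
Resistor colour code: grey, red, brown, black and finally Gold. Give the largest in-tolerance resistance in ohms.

Grey → 8 (first significant figure)
Red → 2 (second significant figure)
Brown → 1 (third significant figure)
Black → ×1 multiplier
Gold → ±5% tolerance
821 × 1 = 821 Ω
Largest = 821 × (1 + 5/100) = 862.05 Ω.

862.05 Ω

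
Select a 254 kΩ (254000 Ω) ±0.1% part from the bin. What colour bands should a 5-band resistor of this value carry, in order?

254000 Ω = 254 × 10^3.
2 → red
5 → green
4 → yellow
Multiplier 10^3 → orange.
±0.1% tolerance → violet.

red, green, yellow, orange, violet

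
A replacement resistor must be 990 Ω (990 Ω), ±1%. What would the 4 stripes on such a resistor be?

white, white, brown, brown

990 Ω = 99 × 10^1.
9 → white
9 → white
Multiplier 10^1 → brown.
±1% tolerance → brown.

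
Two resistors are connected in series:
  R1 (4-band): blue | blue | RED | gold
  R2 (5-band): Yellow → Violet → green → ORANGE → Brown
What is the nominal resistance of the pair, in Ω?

R1: blue, blue → 66; red ×10^2 → 6600 Ω.
R2: yellow, violet, green → 475; orange ×10^3 → 475000 Ω.
Series: 6600 + 475000 = 481600 Ω.

481600 Ω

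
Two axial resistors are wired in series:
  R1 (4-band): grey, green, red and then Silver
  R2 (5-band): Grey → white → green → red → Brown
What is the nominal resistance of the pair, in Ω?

98000 Ω

R1: grey, green → 85; red ×10^2 → 8500 Ω.
R2: grey, white, green → 895; red ×10^2 → 89500 Ω.
Series: 8500 + 89500 = 98000 Ω.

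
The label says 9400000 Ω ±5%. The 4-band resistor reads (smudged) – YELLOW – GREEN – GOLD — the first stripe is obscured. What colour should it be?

white

9400000 Ω = 94 × 10^5.
The first band gives digit 9 of the significand, and 9 is white.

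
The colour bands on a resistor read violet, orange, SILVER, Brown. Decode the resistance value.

0.73 Ω

Violet → 7 (first significant figure)
Orange → 3 (second significant figure)
Silver → ×0.01 multiplier
73 × 0.01 = 0.73 Ω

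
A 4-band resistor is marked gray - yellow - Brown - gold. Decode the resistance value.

Grey → 8 (first significant figure)
Yellow → 4 (second significant figure)
Brown → ×10 multiplier
84 × 10 = 840 Ω

840 Ω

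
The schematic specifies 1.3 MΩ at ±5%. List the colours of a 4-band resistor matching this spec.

1300000 Ω = 13 × 10^5.
1 → brown
3 → orange
Multiplier 10^5 → green.
±5% tolerance → gold.

brown, orange, green, gold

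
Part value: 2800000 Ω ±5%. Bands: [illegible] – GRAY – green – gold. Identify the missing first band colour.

2800000 Ω = 28 × 10^5.
The first band gives digit 2 of the significand, and 2 is red.

red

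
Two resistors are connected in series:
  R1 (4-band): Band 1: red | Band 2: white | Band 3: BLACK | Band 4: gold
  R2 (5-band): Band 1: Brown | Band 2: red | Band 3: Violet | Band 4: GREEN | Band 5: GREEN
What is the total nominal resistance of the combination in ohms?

R1: red, white → 29; black ×1 → 29 Ω.
R2: brown, red, violet → 127; green ×10^5 → 12700000 Ω.
Series: 29 + 12700000 = 12700029 Ω.

12700029 Ω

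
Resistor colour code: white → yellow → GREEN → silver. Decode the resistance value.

9400000 Ω

White → 9 (first significant figure)
Yellow → 4 (second significant figure)
Green → ×10^5 multiplier
94 × 100000 = 9400000 Ω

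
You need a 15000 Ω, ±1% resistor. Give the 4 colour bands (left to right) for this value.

brown, green, orange, brown

15000 Ω = 15 × 10^3.
1 → brown
5 → green
Multiplier 10^3 → orange.
±1% tolerance → brown.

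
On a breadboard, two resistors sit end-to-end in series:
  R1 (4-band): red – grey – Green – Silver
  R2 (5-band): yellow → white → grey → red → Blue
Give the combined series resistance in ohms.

R1: red, grey → 28; green ×10^5 → 2800000 Ω.
R2: yellow, white, grey → 498; red ×10^2 → 49800 Ω.
Series: 2800000 + 49800 = 2849800 Ω.

2849800 Ω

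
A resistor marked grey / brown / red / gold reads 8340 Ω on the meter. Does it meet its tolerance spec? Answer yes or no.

Grey → 8 (first significant figure)
Brown → 1 (second significant figure)
Red → ×10^2 multiplier
Gold → ±5% tolerance
81 × 100 = 8100 Ω
Allowed range: 7695 Ω to 8505 Ω.
8340 Ω lies inside that range.

yes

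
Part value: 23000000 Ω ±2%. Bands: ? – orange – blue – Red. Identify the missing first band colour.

red

23000000 Ω = 23 × 10^6.
The first band gives digit 2 of the significand, and 2 is red.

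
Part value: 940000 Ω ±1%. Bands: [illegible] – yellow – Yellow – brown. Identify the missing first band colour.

white

940000 Ω = 94 × 10^4.
The first band gives digit 9 of the significand, and 9 is white.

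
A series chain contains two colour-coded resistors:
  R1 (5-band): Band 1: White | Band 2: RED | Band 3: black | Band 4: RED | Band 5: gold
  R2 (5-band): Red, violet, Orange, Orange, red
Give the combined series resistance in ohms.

R1: white, red, black → 920; red ×10^2 → 92000 Ω.
R2: red, violet, orange → 273; orange ×10^3 → 273000 Ω.
Series: 92000 + 273000 = 365000 Ω.

365000 Ω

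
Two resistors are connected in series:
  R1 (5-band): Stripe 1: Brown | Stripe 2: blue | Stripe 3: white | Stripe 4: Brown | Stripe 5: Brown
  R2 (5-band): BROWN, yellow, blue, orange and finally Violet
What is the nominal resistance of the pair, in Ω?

147690 Ω

R1: brown, blue, white → 169; brown ×10 → 1690 Ω.
R2: brown, yellow, blue → 146; orange ×10^3 → 146000 Ω.
Series: 1690 + 146000 = 147690 Ω.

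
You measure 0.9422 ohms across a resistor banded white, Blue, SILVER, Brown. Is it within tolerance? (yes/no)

no

White → 9 (first significant figure)
Blue → 6 (second significant figure)
Silver → ×0.01 multiplier
Brown → ±1% tolerance
96 × 0.01 = 0.96 Ω
Allowed range: 0.9504 Ω to 0.9696 Ω.
0.9422 ohms lies outside that range.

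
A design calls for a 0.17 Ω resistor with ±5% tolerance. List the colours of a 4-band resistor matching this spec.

brown, violet, silver, gold

0.17 Ω = 17 × 10^-2.
1 → brown
7 → violet
Multiplier 10^-2 → silver.
±5% tolerance → gold.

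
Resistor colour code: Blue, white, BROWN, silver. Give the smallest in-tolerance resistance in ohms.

621 Ω

Blue → 6 (first significant figure)
White → 9 (second significant figure)
Brown → ×10 multiplier
Silver → ±10% tolerance
69 × 10 = 690 Ω
Smallest = 690 × (1 − 10/100) = 621 Ω.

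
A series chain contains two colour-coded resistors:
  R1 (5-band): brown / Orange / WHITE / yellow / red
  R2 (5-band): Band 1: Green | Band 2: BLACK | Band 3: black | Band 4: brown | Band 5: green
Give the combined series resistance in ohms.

R1: brown, orange, white → 139; yellow ×10^4 → 1390000 Ω.
R2: green, black, black → 500; brown ×10 → 5000 Ω.
Series: 1390000 + 5000 = 1395000 Ω.

1395000 Ω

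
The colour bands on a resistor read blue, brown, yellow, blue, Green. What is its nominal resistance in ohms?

Blue → 6 (first significant figure)
Brown → 1 (second significant figure)
Yellow → 4 (third significant figure)
Blue → ×10^6 multiplier
614 × 1000000 = 614000000 Ω

614000000 Ω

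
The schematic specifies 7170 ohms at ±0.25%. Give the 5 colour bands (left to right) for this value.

violet, brown, violet, brown, blue

7170 Ω = 717 × 10^1.
7 → violet
1 → brown
7 → violet
Multiplier 10^1 → brown.
±0.25% tolerance → blue.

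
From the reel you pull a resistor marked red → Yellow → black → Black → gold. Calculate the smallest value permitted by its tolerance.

228 Ω

Red → 2 (first significant figure)
Yellow → 4 (second significant figure)
Black → 0 (third significant figure)
Black → ×1 multiplier
Gold → ±5% tolerance
240 × 1 = 240 Ω
Smallest = 240 × (1 − 5/100) = 228 Ω.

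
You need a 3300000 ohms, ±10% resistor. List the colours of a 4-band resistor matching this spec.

orange, orange, green, silver

3300000 Ω = 33 × 10^5.
3 → orange
3 → orange
Multiplier 10^5 → green.
±10% tolerance → silver.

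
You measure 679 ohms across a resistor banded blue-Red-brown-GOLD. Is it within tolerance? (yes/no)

no

Blue → 6 (first significant figure)
Red → 2 (second significant figure)
Brown → ×10 multiplier
Gold → ±5% tolerance
62 × 10 = 620 Ω
Allowed range: 589 Ω to 651 Ω.
679 ohms lies outside that range.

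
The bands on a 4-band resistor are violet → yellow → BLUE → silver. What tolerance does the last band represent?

The last band, silver, is the tolerance band.
Silver corresponds to ±10%.

±10%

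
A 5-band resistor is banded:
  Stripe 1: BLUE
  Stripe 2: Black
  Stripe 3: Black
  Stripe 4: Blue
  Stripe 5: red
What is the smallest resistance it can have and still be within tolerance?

Blue → 6 (first significant figure)
Black → 0 (second significant figure)
Black → 0 (third significant figure)
Blue → ×10^6 multiplier
Red → ±2% tolerance
600 × 1000000 = 600000000 Ω
Smallest = 600000000 × (1 − 2/100) = 588000000 Ω.

588000000 Ω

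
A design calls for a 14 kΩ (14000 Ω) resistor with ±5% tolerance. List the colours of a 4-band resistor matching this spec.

brown, yellow, orange, gold

14000 Ω = 14 × 10^3.
1 → brown
4 → yellow
Multiplier 10^3 → orange.
±5% tolerance → gold.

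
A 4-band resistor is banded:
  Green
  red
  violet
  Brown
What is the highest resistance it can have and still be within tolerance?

525200000 Ω

Green → 5 (first significant figure)
Red → 2 (second significant figure)
Violet → ×10^7 multiplier
Brown → ±1% tolerance
52 × 10000000 = 520000000 Ω
Highest = 520000000 × (1 + 1/100) = 525200000 Ω.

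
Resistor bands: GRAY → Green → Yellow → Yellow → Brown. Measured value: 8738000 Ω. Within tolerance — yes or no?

Grey → 8 (first significant figure)
Green → 5 (second significant figure)
Yellow → 4 (third significant figure)
Yellow → ×10^4 multiplier
Brown → ±1% tolerance
854 × 10000 = 8540000 Ω
Allowed range: 8454600 Ω to 8625400 Ω.
8738000 Ω lies outside that range.

no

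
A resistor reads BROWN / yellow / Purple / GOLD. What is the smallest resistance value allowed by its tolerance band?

Brown → 1 (first significant figure)
Yellow → 4 (second significant figure)
Violet → ×10^7 multiplier
Gold → ±5% tolerance
14 × 10000000 = 140000000 Ω
Smallest = 140000000 × (1 − 5/100) = 133000000 Ω.

133000000 Ω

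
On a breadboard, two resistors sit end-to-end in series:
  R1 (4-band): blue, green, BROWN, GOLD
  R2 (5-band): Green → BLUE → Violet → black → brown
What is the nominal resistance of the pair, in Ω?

R1: blue, green → 65; brown ×10 → 650 Ω.
R2: green, blue, violet → 567; black ×1 → 567 Ω.
Series: 650 + 567 = 1217 Ω.

1217 Ω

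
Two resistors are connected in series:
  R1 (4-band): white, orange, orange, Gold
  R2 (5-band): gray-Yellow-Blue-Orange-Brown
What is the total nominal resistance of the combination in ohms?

939000 Ω

R1: white, orange → 93; orange ×10^3 → 93000 Ω.
R2: grey, yellow, blue → 846; orange ×10^3 → 846000 Ω.
Series: 93000 + 846000 = 939000 Ω.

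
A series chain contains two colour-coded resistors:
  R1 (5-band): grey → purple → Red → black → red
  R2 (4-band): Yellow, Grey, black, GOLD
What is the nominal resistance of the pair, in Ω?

920 Ω

R1: grey, violet, red → 872; black ×1 → 872 Ω.
R2: yellow, grey → 48; black ×1 → 48 Ω.
Series: 872 + 48 = 920 Ω.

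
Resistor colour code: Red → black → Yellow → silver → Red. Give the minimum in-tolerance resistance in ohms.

1.9992 Ω

Red → 2 (first significant figure)
Black → 0 (second significant figure)
Yellow → 4 (third significant figure)
Silver → ×0.01 multiplier
Red → ±2% tolerance
204 × 0.01 = 2.04 Ω
Minimum = 2.04 × (1 − 2/100) = 1.9992 Ω.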